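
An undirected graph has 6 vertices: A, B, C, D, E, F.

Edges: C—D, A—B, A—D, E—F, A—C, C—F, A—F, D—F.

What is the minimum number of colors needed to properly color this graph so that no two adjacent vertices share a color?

A, C, D, F form a clique, so at least 4 colors are needed.
One proper 4-coloring: A=red, B=blue, C=green, D=yellow, E=red, F=blue. No two adjacent vertices share a color.

4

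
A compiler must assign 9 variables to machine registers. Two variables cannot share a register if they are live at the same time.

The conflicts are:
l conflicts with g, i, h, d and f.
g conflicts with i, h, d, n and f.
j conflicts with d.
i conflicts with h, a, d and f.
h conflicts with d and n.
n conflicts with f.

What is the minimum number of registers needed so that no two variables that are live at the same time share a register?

5

l, g, i, h, d are mutually in conflict, so at least 5 registers are needed.
A valid assignment using 5 registers: l=4, g=2, j=1, i=1, h=5, a=2, d=3, n=1, f=3. Every pair that conflicts lands in different registers.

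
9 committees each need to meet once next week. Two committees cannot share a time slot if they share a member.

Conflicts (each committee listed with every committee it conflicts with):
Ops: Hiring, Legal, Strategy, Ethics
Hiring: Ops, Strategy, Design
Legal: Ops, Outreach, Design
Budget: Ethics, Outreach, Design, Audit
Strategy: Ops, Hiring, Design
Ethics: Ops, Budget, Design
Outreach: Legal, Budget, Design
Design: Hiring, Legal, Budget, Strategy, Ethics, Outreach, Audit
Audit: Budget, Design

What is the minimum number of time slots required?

Ops, Hiring, Strategy all conflict with each other, so at least 3 time slots are needed.
A valid assignment using 3 time slots: Ops=1, Hiring=2, Legal=2, Budget=2, Strategy=3, Ethics=3, Outreach=3, Design=1, Audit=3. Every pair that conflicts lands in different time slots.

3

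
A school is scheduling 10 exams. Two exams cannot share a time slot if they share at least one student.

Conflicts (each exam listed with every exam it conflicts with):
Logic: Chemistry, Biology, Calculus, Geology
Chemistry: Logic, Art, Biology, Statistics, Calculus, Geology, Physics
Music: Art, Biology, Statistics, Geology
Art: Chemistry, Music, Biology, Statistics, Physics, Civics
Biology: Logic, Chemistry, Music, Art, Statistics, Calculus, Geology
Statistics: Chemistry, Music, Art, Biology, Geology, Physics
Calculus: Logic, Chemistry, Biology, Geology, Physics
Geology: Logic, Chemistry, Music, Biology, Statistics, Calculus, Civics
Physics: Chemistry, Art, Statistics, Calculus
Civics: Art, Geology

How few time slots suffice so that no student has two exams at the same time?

Logic, Chemistry, Biology, Calculus, Geology all conflict with each other, so at least 5 time slots are needed.
5 time slots suffice: time slot 1 → {Chemistry, Music, Civics}; time slot 2 → {Art, Geology}; time slot 3 → {Biology, Physics}; time slot 4 → {Statistics, Calculus}; time slot 5 → {Logic}. Each listed conflict is separated.

5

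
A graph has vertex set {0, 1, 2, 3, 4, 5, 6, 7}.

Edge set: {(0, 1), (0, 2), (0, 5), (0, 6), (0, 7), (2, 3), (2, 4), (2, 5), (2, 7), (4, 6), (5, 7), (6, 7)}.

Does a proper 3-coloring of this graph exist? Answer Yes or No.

No

0, 2, 5, 7 are pairwise adjacent (a clique of size 4), so at least 4 colors are needed.
So 3 colors are not enough.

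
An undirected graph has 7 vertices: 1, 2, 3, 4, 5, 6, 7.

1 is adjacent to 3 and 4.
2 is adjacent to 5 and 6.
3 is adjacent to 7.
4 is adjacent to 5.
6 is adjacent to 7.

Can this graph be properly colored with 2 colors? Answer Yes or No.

No

The cycle 2-5-4-1-3-7-6-2 has odd length 7, so it cannot be 2-colored; at least 3 colors are needed.
So 2 colors are not enough.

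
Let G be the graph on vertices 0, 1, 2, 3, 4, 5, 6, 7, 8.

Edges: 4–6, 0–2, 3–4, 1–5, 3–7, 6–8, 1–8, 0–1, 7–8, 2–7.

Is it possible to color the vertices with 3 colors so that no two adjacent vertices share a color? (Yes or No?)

The chromatic number is 3. The cycle 7-8-6-4-3-7 has odd length 5, so it cannot be 2-colored; at least 3 colors are needed.
3 colors suffice: color a → {2, 3, 5, 8}; color b → {1, 6, 7}; color c → {0, 4}.
That is already a proper 3-coloring.

Yes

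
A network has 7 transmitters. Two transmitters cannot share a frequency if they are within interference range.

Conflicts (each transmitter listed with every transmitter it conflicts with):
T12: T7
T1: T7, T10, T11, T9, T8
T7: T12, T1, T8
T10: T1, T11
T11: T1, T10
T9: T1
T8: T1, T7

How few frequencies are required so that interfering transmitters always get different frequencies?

3

T1, T10, T11 all conflict with each other, so at least 3 frequencies are needed.
3 frequencies suffice: frequency 1 → {T12, T1}; frequency 2 → {T7, T11, T9}; frequency 3 → {T10, T8}. Every pair that conflicts lands in different frequencies.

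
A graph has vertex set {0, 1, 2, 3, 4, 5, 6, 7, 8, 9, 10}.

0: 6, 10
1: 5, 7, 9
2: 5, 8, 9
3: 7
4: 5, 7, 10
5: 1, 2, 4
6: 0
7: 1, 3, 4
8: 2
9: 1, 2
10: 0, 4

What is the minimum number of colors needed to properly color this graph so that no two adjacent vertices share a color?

4 and 7 are adjacent, so at least 2 colors are needed.
2 colors suffice: color red → {0, 1, 2, 3, 4}; color blue → {5, 6, 7, 8, 9, 10}. No two adjacent vertices share a color.

2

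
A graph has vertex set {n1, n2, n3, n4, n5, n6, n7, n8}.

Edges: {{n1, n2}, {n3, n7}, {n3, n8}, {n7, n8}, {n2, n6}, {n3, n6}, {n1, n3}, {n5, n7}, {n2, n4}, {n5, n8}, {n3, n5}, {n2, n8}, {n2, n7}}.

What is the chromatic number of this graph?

n3, n5, n7, n8 are pairwise adjacent (a clique of size 4), so at least 4 colors are needed.
4 colors suffice: color 1 → {n2, n3}; color 2 → {n1, n4, n6, n8}; color 3 → {n7}; color 4 → {n5}. Every edge joins two different colors.

4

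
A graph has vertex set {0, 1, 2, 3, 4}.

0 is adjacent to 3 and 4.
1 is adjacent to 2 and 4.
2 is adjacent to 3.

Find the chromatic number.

The cycle 2-3-0-4-1-2 has odd length 5, so it cannot be 2-colored; at least 3 colors are needed.
3 colors suffice: color a → {0, 2}; color b → {3, 4}; color c → {1}. No two adjacent vertices share a color.

3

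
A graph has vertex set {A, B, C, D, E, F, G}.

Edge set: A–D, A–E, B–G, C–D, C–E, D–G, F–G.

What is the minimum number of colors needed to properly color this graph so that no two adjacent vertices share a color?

C and E are adjacent, so at least 2 colors are needed.
A valid assignment using 2 colors: A=1, B=2, C=1, D=2, E=2, F=2, G=1. No two adjacent vertices share a color.

2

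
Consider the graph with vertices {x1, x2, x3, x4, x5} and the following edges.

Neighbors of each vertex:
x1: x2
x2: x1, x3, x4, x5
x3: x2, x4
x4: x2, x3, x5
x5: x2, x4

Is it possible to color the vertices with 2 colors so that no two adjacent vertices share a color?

x2, x3, x4 are pairwise adjacent, so at least 3 colors are needed.
So 2 colors are not enough.

No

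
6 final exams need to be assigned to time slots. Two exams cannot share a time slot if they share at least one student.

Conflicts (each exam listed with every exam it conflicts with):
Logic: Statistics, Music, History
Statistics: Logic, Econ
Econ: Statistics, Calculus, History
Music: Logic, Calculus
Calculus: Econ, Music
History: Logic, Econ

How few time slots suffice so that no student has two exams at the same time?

3

The cycle Logic-History-Econ-Calculus-Music-Logic has odd length 5, so it cannot be 2-colored; at least 3 time slots are needed.
Using 3 time slots: Logic=1, Statistics=2, Econ=1, Music=3, Calculus=2, History=2. No two conflicting exams share a time slot.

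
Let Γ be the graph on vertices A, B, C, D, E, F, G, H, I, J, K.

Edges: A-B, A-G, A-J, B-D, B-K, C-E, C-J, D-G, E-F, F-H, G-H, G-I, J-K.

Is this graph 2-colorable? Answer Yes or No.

The cycle H-F-E-C-J-A-G-H has odd length 7, so it cannot be 2-colored; at least 3 colors are needed.
So 2 colors are not enough.

No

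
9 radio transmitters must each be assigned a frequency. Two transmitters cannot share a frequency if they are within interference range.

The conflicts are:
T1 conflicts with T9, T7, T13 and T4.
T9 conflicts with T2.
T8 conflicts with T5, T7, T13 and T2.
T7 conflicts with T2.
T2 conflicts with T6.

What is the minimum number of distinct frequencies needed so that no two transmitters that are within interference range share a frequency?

T8, T7, T2 pairwise conflict, so at least 3 frequencies are needed.
3 frequencies suffice: frequency 1 → {T1, T5, T2}; frequency 2 → {T9, T8, T4, T6}; frequency 3 → {T7, T13}. Every pair that conflicts lands in different frequencies.

3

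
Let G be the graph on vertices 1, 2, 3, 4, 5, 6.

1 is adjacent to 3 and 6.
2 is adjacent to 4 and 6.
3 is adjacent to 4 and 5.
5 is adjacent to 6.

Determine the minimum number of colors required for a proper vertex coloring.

The cycle 2-6-1-3-4-2 has odd length 5, so it cannot be 2-colored; at least 3 colors are needed.
3 colors suffice: color a → {3, 6}; color b → {1, 4, 5}; color c → {2}. Every edge joins two different colors.

3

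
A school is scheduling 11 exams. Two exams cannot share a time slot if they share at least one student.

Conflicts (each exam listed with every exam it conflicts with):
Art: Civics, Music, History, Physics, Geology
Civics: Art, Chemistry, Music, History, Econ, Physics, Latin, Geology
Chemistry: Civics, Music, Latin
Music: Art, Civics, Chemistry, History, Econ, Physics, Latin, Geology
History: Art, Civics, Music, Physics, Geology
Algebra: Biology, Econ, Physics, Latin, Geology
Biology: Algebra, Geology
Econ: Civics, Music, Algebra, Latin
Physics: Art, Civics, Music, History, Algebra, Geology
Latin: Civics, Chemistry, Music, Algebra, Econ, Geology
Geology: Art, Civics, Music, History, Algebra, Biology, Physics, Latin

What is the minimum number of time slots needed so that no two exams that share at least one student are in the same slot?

Art, Civics, Music, History, Physics, Geology are mutually in conflict, so at least 6 time slots are needed.
6 time slots suffice: Art=6, Civics=2, Chemistry=3, Music=1, History=5, Algebra=1, Biology=2, Econ=3, Physics=4, Latin=4, Geology=3. Each listed conflict is separated.

6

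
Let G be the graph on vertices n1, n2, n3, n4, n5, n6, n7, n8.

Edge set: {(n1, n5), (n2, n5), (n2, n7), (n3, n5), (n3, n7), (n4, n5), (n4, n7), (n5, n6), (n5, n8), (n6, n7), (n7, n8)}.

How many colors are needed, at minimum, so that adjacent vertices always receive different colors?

2

n2 and n5 are adjacent, so at least 2 colors are needed.
2 colors suffice: n1=2, n2=2, n3=2, n4=2, n5=1, n6=2, n7=1, n8=2. Each edge has distinct colors on its endpoints.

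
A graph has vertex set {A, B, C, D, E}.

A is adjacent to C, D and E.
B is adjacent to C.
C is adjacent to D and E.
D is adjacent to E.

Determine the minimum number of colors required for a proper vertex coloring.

A, C, D, E are mutually adjacent (a clique of size 4), so at least 4 colors are needed.
One proper 4-coloring: A=blue, B=blue, C=red, D=yellow, E=green. No two adjacent vertices share a color.

4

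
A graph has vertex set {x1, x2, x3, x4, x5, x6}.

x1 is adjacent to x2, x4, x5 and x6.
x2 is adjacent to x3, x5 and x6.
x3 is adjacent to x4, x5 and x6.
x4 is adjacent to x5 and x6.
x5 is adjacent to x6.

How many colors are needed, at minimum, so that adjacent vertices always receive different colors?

x1, x2, x5, x6 are mutually adjacent (a clique of size 4), so at least 4 colors are needed.
One proper 4-coloring: x1=4, x2=3, x3=4, x4=3, x5=2, x6=1. Every edge joins two different colors.

4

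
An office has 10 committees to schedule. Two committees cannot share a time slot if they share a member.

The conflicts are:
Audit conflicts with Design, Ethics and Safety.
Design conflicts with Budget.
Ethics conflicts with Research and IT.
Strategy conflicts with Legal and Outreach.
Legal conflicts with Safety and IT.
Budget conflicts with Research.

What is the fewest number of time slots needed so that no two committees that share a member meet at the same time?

The cycle Legal-IT-Ethics-Audit-Safety-Legal has odd length 5, so it cannot be 2-colored; at least 3 time slots are needed.
3 time slots suffice: time slot 1 → {Ethics, Legal, Budget, Outreach}; time slot 2 → {Audit, Strategy, Research, IT}; time slot 3 → {Design, Safety}. No two conflicting committees share a time slot.

3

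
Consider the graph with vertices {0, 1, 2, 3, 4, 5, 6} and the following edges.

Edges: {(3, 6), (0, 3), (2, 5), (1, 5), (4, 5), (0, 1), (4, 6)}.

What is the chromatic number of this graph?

2

3 and 6 are adjacent, so at least 2 colors are needed.
2 colors suffice: color red → {0, 5, 6}; color blue → {1, 2, 3, 4}. No two adjacent vertices share a color.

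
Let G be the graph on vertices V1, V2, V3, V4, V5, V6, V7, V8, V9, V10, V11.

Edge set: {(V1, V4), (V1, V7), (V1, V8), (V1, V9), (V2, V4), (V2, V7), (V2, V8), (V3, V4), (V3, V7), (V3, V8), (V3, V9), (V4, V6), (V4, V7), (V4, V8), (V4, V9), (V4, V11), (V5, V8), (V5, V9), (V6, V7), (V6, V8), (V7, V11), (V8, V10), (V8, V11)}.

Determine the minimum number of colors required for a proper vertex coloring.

V4, V6, V8 are pairwise adjacent, so at least 3 colors are needed.
3 colors suffice: V1=3, V2=3, V3=3, V4=2, V5=2, V6=3, V7=1, V8=1, V9=1, V10=2, V11=3. Every edge joins two different colors.

3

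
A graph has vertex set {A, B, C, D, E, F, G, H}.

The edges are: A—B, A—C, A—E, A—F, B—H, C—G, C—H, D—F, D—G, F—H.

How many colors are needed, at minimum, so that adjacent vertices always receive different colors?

The cycle G-C-A-F-D-G has odd length 5, so it cannot be 2-colored; at least 3 colors are needed.
3 colors suffice: color red → {A, D, H}; color blue → {B, C, E, F}; color green → {G}. No two adjacent vertices share a color.

3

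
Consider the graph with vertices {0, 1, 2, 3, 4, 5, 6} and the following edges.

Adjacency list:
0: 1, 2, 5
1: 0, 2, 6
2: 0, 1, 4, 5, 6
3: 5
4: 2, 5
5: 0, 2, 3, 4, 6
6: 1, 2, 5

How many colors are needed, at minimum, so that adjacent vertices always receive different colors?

2, 4, 5 are pairwise adjacent, so at least 3 colors are needed.
3 colors suffice: color red → {1, 5}; color blue → {2, 3}; color green → {0, 4, 6}. Each edge has distinct colors on its endpoints.

3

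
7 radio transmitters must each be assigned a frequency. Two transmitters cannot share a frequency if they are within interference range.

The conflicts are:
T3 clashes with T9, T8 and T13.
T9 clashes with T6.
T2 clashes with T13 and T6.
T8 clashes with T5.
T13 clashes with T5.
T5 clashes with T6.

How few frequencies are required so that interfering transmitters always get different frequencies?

The cycle T9-T6-T5-T8-T3-T9 has odd length 5, so it cannot be 2-colored; at least 3 frequencies are needed.
Using 3 frequencies: T3=1, T9=3, T2=1, T8=2, T13=2, T5=1, T6=2. Each listed conflict is separated.

3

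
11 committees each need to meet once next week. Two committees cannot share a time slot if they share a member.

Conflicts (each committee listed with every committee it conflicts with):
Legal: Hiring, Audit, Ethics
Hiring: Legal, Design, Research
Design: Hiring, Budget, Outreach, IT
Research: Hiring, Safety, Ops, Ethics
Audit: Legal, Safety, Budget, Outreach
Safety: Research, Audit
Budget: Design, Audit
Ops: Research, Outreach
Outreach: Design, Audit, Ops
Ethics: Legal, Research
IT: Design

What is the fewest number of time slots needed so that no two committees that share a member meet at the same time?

The cycle Budget-Design-Hiring-Legal-Audit-Budget has odd length 5, so it cannot be 2-colored; at least 3 time slots are needed.
A valid assignment using 3 time slots: Legal=3, Hiring=2, Design=1, Research=1, Audit=1, Safety=2, Budget=2, Ops=3, Outreach=2, Ethics=2, IT=2. Each listed conflict is separated.

3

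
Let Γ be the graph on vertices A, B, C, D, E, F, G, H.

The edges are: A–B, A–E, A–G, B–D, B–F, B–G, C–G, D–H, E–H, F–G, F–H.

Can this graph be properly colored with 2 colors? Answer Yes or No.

No

B, F, G are pairwise adjacent, so at least 3 colors are needed.
So 2 colors are not enough.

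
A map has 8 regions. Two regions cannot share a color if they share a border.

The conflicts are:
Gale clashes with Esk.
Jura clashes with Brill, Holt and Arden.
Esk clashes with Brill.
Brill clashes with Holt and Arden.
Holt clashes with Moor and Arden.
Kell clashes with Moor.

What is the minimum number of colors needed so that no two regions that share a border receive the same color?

4

Jura, Brill, Holt, Arden are mutually in conflict, so at least 4 colors are needed.
A valid assignment using 4 colors: Gale=2, Jura=3, Esk=1, Brill=2, Holt=1, Kell=1, Moor=2, Arden=4. No two conflicting regions share a color.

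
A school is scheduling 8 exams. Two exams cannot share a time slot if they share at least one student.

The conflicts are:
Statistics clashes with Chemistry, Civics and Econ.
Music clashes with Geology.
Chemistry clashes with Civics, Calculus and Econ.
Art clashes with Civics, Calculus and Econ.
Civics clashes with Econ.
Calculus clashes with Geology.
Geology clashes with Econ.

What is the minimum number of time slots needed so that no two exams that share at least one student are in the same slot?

4

Statistics, Chemistry, Civics, Econ all conflict with each other, so at least 4 time slots are needed.
4 time slots suffice: time slot 1 → {Music, Calculus, Econ}; time slot 2 → {Chemistry, Art, Geology}; time slot 3 → {Civics}; time slot 4 → {Statistics}. No two conflicting exams share a time slot.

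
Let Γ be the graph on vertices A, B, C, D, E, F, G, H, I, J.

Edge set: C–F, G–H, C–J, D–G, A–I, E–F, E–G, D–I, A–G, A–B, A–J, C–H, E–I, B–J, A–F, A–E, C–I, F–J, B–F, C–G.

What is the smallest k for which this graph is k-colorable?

A, B, F, J are pairwise adjacent (a clique of size 4), so at least 4 colors are needed.
4 colors suffice: color 1 → {A, C, D}; color 2 → {F, G, I}; color 3 → {E, H, J}; color 4 → {B}. No two adjacent vertices share a color.

4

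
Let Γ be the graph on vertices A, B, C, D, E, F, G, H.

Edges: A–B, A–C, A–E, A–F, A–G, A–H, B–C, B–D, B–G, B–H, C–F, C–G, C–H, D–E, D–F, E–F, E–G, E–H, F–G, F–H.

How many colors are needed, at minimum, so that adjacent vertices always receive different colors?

4

A, B, C, G are mutually adjacent (a clique of size 4), so at least 4 colors are needed.
4 colors suffice: A=2, B=1, C=4, D=2, E=4, F=1, G=3, H=3. No two adjacent vertices share a color.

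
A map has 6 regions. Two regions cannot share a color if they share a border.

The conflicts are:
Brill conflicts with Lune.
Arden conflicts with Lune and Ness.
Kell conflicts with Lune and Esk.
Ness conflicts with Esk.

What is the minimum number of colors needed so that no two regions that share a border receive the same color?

The cycle Ness-Esk-Kell-Lune-Arden-Ness has odd length 5, so it cannot be 2-colored; at least 3 colors are needed.
3 colors suffice: color 1 → {Lune, Esk}; color 2 → {Brill, Kell, Ness}; color 3 → {Arden}. No two conflicting regions share a color.

3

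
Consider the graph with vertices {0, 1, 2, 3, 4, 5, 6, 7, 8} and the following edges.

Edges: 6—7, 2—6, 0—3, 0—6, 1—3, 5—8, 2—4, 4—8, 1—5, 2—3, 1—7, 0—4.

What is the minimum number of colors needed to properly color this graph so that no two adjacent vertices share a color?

The cycle 7-6-2-3-1-7 has odd length 5, so it cannot be 2-colored; at least 3 colors are needed.
3 colors suffice: color red → {0, 1, 2, 8}; color blue → {3, 4, 5, 6}; color green → {7}. No two adjacent vertices share a color.

3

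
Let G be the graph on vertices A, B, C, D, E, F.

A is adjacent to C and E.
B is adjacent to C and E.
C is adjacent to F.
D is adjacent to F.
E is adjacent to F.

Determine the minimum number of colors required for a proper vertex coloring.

2

E and F are adjacent, so at least 2 colors are needed.
One proper 2-coloring: A=1, B=1, C=2, D=2, E=2, F=1. No two adjacent vertices share a color.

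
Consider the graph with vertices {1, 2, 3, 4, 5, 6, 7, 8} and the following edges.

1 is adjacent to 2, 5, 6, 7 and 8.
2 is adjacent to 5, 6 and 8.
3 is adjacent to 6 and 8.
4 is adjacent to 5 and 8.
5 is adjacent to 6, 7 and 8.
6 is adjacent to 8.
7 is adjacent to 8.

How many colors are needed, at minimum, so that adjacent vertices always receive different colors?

5

1, 2, 5, 6, 8 form a clique, so at least 5 colors are needed.
5 colors suffice: color a → {8}; color b → {3, 5}; color c → {4, 6, 7}; color d → {1}; color e → {2}. Every edge joins two different colors.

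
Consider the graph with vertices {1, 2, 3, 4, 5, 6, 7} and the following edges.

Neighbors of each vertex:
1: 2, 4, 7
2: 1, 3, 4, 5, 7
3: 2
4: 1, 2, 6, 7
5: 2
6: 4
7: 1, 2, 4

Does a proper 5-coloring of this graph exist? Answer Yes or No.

The chromatic number is 4. 1, 2, 4, 7 form a clique, so at least 4 colors are needed.
A valid assignment using 4 colors: 1=d, 2=a, 3=b, 4=b, 5=b, 6=a, 7=c.
Since 5 ≥ 4, a proper 5-coloring certainly exists.

Yes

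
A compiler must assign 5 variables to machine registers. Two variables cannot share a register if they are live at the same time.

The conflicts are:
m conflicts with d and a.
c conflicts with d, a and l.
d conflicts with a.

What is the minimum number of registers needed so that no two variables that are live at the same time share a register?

3

c, d, a all conflict with each other, so at least 3 registers are needed.
3 registers suffice: register 1 → {m, c}; register 2 → {a, l}; register 3 → {d}. Every pair that conflicts lands in different registers.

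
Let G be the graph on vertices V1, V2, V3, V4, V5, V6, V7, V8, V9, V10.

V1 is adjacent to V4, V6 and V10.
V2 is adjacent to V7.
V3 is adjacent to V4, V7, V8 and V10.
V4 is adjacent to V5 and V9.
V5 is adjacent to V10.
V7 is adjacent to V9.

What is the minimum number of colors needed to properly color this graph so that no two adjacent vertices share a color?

2

V7 and V9 are adjacent, so at least 2 colors are needed.
2 colors suffice: color 1 → {V4, V6, V7, V8, V10}; color 2 → {V1, V2, V3, V5, V9}. Each edge has distinct colors on its endpoints.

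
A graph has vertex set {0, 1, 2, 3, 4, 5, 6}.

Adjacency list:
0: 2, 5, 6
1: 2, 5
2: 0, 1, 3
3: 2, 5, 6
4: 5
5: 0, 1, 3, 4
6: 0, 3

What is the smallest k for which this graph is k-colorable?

1 and 5 are adjacent, so at least 2 colors are needed.
A valid assignment using 2 colors: 0=b, 1=b, 2=a, 3=b, 4=b, 5=a, 6=a. Every edge joins two different colors.

2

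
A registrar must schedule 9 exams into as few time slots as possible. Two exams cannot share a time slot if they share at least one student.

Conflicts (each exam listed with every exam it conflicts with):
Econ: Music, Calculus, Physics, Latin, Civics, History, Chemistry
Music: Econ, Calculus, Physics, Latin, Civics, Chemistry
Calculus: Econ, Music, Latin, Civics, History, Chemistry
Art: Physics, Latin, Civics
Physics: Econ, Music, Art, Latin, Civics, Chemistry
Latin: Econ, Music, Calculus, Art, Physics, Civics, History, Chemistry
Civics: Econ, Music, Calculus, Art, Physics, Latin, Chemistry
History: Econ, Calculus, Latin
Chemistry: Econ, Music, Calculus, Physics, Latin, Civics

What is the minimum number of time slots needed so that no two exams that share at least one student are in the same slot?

Econ, Music, Calculus, Latin, Civics, Chemistry are mutually in conflict, so at least 6 time slots are needed.
Using 6 time slots: Econ=2, Music=4, Calculus=6, Art=2, Physics=6, Latin=1, Civics=3, History=3, Chemistry=5. Each listed conflict is separated.

6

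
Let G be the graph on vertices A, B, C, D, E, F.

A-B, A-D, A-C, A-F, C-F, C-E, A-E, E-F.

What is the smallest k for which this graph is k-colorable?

A, C, E, F are mutually adjacent (a clique of size 4), so at least 4 colors are needed.
4 colors suffice: color 1 → {A}; color 2 → {B, D, F}; color 3 → {C}; color 4 → {E}. Every edge joins two different colors.

4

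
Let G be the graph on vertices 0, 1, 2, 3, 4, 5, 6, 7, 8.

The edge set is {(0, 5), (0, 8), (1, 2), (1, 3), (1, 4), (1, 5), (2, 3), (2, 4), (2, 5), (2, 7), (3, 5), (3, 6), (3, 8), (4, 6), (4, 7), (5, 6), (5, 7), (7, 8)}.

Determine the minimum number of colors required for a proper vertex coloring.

1, 2, 3, 5 are pairwise adjacent (a clique of size 4), so at least 4 colors are needed.
4 colors suffice: 0=blue, 1=yellow, 2=blue, 3=green, 4=red, 5=red, 6=blue, 7=green, 8=red. No two adjacent vertices share a color.

4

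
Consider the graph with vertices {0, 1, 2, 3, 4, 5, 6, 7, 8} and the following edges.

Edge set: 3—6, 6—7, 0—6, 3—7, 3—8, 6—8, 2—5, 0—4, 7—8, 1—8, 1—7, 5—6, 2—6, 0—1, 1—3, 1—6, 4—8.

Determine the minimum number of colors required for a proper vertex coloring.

5

1, 3, 6, 7, 8 are pairwise adjacent (a clique of size 5), so at least 5 colors are needed.
5 colors suffice: color a → {4, 6}; color b → {0, 2, 8}; color c → {1, 5}; color d → {7}; color e → {3}. Each edge has distinct colors on its endpoints.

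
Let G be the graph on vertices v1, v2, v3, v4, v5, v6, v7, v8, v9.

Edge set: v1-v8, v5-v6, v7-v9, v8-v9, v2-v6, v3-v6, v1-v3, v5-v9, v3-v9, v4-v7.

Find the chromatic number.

v4 and v7 are adjacent, so at least 2 colors are needed.
2 colors suffice: color red → {v1, v4, v6, v9}; color blue → {v2, v3, v5, v7, v8}. Each edge has distinct colors on its endpoints.

2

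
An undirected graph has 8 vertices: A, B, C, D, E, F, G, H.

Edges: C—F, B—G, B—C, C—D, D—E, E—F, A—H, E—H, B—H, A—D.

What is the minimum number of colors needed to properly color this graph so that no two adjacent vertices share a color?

3

The cycle C-F-E-H-B-C has odd length 5, so it cannot be 2-colored; at least 3 colors are needed.
3 colors suffice: color red → {A, B, E}; color blue → {C, G, H}; color green → {D, F}. No two adjacent vertices share a color.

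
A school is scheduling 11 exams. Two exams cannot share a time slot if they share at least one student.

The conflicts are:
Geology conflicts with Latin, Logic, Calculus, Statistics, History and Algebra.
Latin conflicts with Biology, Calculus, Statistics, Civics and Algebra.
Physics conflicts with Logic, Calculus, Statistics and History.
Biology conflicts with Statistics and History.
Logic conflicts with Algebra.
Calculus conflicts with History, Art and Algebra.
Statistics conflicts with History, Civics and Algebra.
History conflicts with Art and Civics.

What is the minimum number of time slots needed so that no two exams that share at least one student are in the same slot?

Geology, Latin, Statistics, Algebra pairwise conflict, so at least 4 time slots are needed.
4 time slots suffice: time slot 1 → {Latin, Logic, History}; time slot 2 → {Calculus, Statistics}; time slot 3 → {Geology, Physics, Biology, Art, Civics}; time slot 4 → {Algebra}. Each listed conflict is separated.

4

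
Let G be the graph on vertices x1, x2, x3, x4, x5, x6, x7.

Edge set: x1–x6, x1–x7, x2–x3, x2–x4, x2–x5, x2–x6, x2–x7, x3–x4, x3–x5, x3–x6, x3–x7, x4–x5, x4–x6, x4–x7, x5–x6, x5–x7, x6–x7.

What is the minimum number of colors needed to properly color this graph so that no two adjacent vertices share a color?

6

x2, x3, x4, x5, x6, x7 are pairwise adjacent (a clique of size 6), so at least 6 colors are needed.
6 colors suffice: color 1 → {x6}; color 2 → {x7}; color 3 → {x1, x2}; color 4 → {x3}; color 5 → {x4}; color 6 → {x5}. Every edge joins two different colors.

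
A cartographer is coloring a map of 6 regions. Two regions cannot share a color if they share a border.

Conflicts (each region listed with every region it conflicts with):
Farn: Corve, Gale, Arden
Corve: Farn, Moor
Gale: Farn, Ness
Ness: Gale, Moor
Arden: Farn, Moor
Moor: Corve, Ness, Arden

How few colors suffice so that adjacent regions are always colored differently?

The cycle Moor-Corve-Farn-Gale-Ness-Moor has odd length 5, so it cannot be 2-colored; at least 3 colors are needed.
3 colors suffice: color 1 → {Farn, Moor}; color 2 → {Corve, Ness, Arden}; color 3 → {Gale}. No two conflicting regions share a color.

3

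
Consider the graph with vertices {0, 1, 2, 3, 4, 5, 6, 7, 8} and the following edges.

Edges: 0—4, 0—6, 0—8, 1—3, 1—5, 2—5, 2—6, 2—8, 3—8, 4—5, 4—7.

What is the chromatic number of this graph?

The cycle 2-5-1-3-8-2 has odd length 5, so it cannot be 2-colored; at least 3 colors are needed.
3 colors suffice: 0=red, 1=red, 2=red, 3=green, 4=blue, 5=green, 6=blue, 7=red, 8=blue. Every edge joins two different colors.

3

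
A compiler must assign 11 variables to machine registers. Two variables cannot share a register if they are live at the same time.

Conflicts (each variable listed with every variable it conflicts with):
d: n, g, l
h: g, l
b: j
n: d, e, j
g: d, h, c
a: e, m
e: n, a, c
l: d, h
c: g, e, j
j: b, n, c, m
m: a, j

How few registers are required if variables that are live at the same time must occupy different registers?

3

The cycle c-e-a-m-j-c has odd length 5, so it cannot be 2-colored; at least 3 registers are needed.
3 registers suffice: d=3, h=2, b=2, n=2, g=1, a=2, e=1, l=1, c=2, j=1, m=3. Every pair that conflicts lands in different registers.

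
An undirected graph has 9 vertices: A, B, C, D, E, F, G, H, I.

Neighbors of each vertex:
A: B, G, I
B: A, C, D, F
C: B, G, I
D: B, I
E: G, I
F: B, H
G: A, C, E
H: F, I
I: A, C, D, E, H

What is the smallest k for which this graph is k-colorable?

The cycle F-B-A-I-H-F has odd length 5, so it cannot be 2-colored; at least 3 colors are needed.
3 colors suffice: color 1 → {B, G, I}; color 2 → {A, C, D, E, F}; color 3 → {H}. No two adjacent vertices share a color.

3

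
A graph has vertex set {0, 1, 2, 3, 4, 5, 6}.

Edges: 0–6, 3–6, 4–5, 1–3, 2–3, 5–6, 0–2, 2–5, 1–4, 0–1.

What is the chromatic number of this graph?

The cycle 5-2-3-1-4-5 has odd length 5, so it cannot be 2-colored; at least 3 colors are needed.
3 colors suffice: 0=red, 1=blue, 2=blue, 3=red, 4=green, 5=red, 6=blue. No two adjacent vertices share a color.

3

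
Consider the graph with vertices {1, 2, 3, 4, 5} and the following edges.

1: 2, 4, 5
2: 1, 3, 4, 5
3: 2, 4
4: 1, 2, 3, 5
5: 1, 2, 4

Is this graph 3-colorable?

1, 2, 4, 5 form a clique, so at least 4 colors are needed.
So 3 colors are not enough.

No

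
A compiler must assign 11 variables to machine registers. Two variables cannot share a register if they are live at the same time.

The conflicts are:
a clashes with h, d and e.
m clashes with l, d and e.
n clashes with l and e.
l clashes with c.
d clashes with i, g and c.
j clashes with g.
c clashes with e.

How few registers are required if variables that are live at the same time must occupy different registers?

2

d and g conflict, so at least 2 registers are needed.
2 registers suffice: register 1 → {l, h, d, j, e}; register 2 → {a, m, n, i, g, c}. Every pair that conflicts lands in different registers.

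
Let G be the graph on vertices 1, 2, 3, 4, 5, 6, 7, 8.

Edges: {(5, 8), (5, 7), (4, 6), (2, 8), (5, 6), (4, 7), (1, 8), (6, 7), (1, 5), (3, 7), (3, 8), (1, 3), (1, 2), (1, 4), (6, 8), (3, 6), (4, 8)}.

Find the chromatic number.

3

1, 2, 8 are pairwise adjacent, so at least 3 colors are needed.
3 colors suffice: color red → {7, 8}; color blue → {1, 6}; color green → {2, 3, 4, 5}. Every edge joins two different colors.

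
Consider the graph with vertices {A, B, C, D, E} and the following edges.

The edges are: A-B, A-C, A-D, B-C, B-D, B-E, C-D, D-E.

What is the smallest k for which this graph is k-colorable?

4

A, B, C, D form a clique, so at least 4 colors are needed.
4 colors suffice: A=3, B=1, C=4, D=2, E=3. Each edge has distinct colors on its endpoints.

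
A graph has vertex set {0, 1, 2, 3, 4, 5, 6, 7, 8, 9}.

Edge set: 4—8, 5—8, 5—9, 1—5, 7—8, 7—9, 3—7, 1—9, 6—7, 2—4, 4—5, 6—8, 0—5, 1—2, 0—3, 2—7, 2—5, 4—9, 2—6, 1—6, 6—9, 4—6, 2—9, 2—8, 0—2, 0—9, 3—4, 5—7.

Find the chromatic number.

4

1, 2, 6, 9 form a clique, so at least 4 colors are needed.
A valid assignment using 4 colors: 0=yellow, 1=yellow, 2=red, 3=red, 4=yellow, 5=green, 6=green, 7=yellow, 8=blue, 9=blue. No two adjacent vertices share a color.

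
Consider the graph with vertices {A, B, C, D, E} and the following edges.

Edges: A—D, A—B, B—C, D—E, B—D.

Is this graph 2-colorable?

A, B, D form a triangle, so at least 3 colors are needed.
So 2 colors are not enough.

No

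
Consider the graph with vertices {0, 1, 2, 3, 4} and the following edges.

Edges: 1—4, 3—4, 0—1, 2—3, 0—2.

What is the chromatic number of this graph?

3

The cycle 0-1-4-3-2-0 has odd length 5, so it cannot be 2-colored; at least 3 colors are needed.
3 colors suffice: color red → {2, 4}; color blue → {1, 3}; color green → {0}. Every edge joins two different colors.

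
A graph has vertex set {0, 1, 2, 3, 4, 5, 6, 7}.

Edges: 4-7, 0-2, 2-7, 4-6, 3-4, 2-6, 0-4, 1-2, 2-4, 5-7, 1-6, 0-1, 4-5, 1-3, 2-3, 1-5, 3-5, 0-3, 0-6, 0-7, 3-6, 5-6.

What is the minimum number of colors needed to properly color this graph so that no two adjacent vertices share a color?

5

0, 2, 3, 4, 6 are mutually adjacent (a clique of size 5), so at least 5 colors are needed.
A valid assignment using 5 colors: 0=e, 1=d, 2=a, 3=c, 4=d, 5=a, 6=b, 7=b. Every edge joins two different colors.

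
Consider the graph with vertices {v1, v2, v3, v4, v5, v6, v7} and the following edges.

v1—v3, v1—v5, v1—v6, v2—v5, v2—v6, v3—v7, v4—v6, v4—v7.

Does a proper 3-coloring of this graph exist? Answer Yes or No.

The chromatic number is 3. The cycle v7-v4-v6-v1-v3-v7 has odd length 5, so it cannot be 2-colored; at least 3 colors are needed.
3 colors suffice: color red → {v3, v5, v6}; color blue → {v1, v2, v7}; color green → {v4}.
That is already a proper 3-coloring.

Yes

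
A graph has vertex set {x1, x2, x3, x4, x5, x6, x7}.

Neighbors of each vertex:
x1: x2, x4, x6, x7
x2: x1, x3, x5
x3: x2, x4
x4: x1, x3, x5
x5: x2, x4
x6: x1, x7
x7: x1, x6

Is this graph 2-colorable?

x1, x6, x7 are mutually adjacent, so at least 3 colors are needed.
So 2 colors are not enough.

No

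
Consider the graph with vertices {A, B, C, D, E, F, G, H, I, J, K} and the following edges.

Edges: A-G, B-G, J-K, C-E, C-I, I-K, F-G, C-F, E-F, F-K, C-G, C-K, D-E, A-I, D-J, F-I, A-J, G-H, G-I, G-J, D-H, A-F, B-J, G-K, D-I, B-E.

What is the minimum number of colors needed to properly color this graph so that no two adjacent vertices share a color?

C, F, G, I, K are pairwise adjacent (a clique of size 5), so at least 5 colors are needed.
5 colors suffice: color 1 → {E, G}; color 2 → {F, H, J}; color 3 → {B, I}; color 4 → {A, C, D}; color 5 → {K}. Every edge joins two different colors.

5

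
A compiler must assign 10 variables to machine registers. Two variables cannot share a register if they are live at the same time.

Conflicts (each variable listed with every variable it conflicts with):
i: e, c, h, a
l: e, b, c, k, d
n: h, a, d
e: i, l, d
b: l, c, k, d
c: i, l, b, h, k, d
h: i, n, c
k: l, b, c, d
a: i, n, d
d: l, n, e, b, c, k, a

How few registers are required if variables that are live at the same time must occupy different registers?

l, b, c, k, d pairwise conflict, so at least 5 registers are needed.
5 registers suffice: i=1, l=3, n=2, e=2, b=5, c=2, h=3, k=4, a=3, d=1. No two conflicting variables share a register.

5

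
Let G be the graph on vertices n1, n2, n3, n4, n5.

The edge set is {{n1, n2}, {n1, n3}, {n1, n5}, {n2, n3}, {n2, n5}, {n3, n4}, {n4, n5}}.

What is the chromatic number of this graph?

n1, n2, n5 are mutually adjacent, so at least 3 colors are needed.
3 colors suffice: n1=2, n2=3, n3=1, n4=2, n5=1. Every edge joins two different colors.

3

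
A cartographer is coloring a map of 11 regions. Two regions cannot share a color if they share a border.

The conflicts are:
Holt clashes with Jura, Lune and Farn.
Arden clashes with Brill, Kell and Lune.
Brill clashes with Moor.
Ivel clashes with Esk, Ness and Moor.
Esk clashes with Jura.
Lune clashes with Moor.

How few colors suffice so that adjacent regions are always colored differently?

2

Lune and Moor conflict, so at least 2 colors are needed.
A valid assignment using 2 colors: Holt=2, Arden=2, Brill=1, Ivel=1, Kell=1, Esk=2, Jura=1, Lune=1, Ness=2, Farn=1, Moor=2. Every pair that conflicts lands in different colors.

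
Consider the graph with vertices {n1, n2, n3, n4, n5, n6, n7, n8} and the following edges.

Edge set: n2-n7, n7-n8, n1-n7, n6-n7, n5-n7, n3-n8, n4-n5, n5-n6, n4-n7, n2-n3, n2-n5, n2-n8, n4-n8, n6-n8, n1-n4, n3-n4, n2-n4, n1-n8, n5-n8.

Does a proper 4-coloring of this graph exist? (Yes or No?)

n2, n4, n5, n7, n8 are pairwise adjacent (a clique of size 5), so at least 5 colors are needed.
So 4 colors are not enough.

No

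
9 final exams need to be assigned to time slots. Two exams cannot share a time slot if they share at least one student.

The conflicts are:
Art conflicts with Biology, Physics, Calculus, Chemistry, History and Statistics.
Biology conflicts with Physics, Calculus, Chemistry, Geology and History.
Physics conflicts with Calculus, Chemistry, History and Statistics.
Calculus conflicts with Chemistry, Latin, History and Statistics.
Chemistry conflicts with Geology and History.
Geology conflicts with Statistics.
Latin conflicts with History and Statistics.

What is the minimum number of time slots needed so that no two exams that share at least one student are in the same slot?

6

Art, Biology, Physics, Calculus, Chemistry, History all conflict with each other, so at least 6 time slots are needed.
A valid assignment using 6 time slots: Art=2, Biology=4, Physics=5, Calculus=1, Chemistry=6, Geology=1, Latin=2, History=3, Statistics=3. No two conflicting exams share a time slot.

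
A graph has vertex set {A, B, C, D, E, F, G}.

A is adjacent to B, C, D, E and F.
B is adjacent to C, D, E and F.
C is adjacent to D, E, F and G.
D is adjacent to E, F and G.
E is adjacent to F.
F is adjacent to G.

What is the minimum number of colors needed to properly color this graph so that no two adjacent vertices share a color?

6

A, B, C, D, E, F are mutually adjacent (a clique of size 6), so at least 6 colors are needed.
6 colors suffice: A=5, B=4, C=2, D=3, E=6, F=1, G=4. No two adjacent vertices share a color.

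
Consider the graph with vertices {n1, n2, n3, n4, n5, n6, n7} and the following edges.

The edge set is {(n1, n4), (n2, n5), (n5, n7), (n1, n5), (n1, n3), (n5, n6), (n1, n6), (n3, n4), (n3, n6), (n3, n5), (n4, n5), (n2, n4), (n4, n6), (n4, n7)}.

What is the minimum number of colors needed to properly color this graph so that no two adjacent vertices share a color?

n1, n3, n4, n5, n6 are mutually adjacent (a clique of size 5), so at least 5 colors are needed.
5 colors suffice: color red → {n4}; color blue → {n5}; color green → {n1, n2, n7}; color yellow → {n3}; color purple → {n6}. No two adjacent vertices share a color.

5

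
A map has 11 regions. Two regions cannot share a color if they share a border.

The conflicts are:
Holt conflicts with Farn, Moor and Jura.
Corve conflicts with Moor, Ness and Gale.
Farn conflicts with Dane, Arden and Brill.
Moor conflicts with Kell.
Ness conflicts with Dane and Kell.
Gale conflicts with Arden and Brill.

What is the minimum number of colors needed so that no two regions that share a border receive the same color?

2

Holt and Farn conflict, so at least 2 colors are needed.
A valid assignment using 2 colors: Holt=2, Corve=2, Farn=1, Moor=1, Ness=1, Jura=1, Gale=1, Dane=2, Kell=2, Arden=2, Brill=2. No two conflicting regions share a color.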